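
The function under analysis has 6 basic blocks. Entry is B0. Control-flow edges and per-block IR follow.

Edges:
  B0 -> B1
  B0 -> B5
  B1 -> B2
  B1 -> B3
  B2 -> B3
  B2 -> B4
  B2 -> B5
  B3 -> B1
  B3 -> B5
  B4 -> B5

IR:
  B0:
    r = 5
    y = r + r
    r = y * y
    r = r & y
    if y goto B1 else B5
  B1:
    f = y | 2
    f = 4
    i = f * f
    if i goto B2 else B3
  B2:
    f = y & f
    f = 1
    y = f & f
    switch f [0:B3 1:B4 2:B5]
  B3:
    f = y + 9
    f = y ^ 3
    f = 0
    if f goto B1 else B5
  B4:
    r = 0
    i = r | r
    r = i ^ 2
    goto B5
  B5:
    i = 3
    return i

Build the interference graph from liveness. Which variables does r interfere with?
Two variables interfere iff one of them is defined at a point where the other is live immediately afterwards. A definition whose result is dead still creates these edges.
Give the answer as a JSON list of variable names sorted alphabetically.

Block summaries:
  B0 def {r,y} use ∅
  B1 def {f,i} use {y}
  B2 def {f,y} use {f,y}
  B3 def {f} use {y}
  B4 def {i,r} use ∅
  B5 def {i} use ∅

Live sets:
  B0: in=∅ out={y}
  B1: in={y} out={f,y}
  B2: in={f,y} out={y}
  B3: in={y} out={y}
  B4: in=∅ out=∅
  B5: in=∅ out=∅

Interference:
  f↔{i,y}
  i↔{f,y}
  r↔{y}
  y↔{f,i,r}

N(r) = ["y"]

Answer: ["y"]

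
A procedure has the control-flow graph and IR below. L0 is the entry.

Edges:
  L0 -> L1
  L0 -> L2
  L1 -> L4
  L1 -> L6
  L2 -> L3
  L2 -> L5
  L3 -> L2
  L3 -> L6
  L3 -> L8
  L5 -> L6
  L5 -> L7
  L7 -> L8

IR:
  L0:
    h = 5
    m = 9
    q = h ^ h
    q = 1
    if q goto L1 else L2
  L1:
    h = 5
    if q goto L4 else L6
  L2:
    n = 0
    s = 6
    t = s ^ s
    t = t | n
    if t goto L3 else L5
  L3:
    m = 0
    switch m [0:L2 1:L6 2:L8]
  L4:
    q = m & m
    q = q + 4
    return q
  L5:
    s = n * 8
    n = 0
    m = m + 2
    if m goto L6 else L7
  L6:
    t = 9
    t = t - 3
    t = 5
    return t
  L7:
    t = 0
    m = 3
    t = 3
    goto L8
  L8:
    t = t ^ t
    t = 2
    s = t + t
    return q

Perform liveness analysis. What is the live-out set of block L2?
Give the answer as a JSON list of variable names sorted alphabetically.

Per-block:
  L0 def {h,m,q} use ∅
  L1 def {h} use {q}
  L2 def {n,s,t} use ∅
  L3 def {m} use ∅
  L4 def {q} use {m}
  L5 def {m,n,s} use {m,n}
  L6 def {t} use ∅
  L7 def {m,t} use ∅
  L8 def {s,t} use {q,t}

Liveness:
  live L0: ∅→{m,q}
  live L1: {m,q}→{m}
  live L2: {m,q}→{m,n,q,t}
  live L3: {q,t}→{m,q,t}
  live L4: {m}→∅
  live L5: {m,n,q}→{q}
  live L6: ∅→∅
  live L7: {q}→{q,t}
  live L8: {q,t}→∅

live-out(L2) = ["m", "n", "q", "t"]

Answer: ["m", "n", "q", "t"]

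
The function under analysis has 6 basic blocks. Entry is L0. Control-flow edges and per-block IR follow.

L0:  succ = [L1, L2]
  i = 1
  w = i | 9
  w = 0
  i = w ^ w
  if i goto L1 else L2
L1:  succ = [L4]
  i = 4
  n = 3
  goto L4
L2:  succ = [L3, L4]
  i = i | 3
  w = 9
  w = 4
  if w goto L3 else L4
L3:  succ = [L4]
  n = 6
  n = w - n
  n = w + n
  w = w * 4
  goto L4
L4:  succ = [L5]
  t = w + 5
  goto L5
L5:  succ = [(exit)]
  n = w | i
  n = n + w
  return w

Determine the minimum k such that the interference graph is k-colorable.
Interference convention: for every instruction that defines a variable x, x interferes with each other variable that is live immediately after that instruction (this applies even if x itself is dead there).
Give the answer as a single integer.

Answer: 3

Working:
Block summaries:
  L0: def={i,w} ue=∅
  L1: def={i,n} ue=∅
  L2: def={i,w} ue={i}
  L3: def={n,w} ue={w}
  L4: def={t} ue={w}
  L5: def={n} ue={i,w}

Liveness:
  L0: in=∅ out={i,w}
  L1: in={w} out={i,w}
  L2: in={i} out={i,w}
  L3: in={i,w} out={i,w}
  L4: in={i,w} out={i,w}
  L5: in={i,w} out=∅

Interference:
  i — {n,t,w}
  n — {i,w}
  t — {i,w}
  w — {i,n,t}

Colouring:
  lower bound: {i,n,w} mutually conflict ⇒ χ ≥ 3
  3-colouring: c0={i}  c1={w}  c2={n,t}
  χ = 3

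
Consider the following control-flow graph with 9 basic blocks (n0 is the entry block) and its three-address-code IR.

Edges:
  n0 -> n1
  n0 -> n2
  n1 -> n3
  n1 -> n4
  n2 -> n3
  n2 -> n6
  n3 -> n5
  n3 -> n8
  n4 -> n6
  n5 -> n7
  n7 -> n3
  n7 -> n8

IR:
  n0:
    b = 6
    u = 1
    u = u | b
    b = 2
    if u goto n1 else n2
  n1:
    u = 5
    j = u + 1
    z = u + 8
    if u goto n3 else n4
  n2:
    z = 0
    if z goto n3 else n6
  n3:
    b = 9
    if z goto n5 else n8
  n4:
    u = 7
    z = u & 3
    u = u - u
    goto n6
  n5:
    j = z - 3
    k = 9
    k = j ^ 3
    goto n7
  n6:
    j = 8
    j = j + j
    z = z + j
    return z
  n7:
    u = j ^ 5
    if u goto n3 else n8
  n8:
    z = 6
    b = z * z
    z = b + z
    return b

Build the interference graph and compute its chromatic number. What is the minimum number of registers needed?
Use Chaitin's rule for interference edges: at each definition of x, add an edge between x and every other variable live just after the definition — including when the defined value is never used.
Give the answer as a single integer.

def/use:
  n0: {b,u} / ∅
  n1: {j,u,z} / ∅
  n2: {z} / ∅
  n3: {b} / {z}
  n4: {u,z} / ∅
  n5: {j,k} / {z}
  n6: {j,z} / {z}
  n7: {u} / {j}
  n8: {b,z} / ∅

Live sets:
  n0: in=∅ out=∅
  n1: in=∅ out={z}
  n2: in=∅ out={z}
  n3: in={z} out={z}
  n4: in=∅ out={z}
  n5: in={z} out={j,z}
  n6: in={z} out=∅
  n7: in={j,z} out={z}
  n8: in=∅ out=∅

Conflict graph:
  b↔{u,z}
  j↔{k,u,z}
  k↔{j,z}
  u↔{b,j,z}
  z↔{b,j,k,u}

Colouring:
  lower bound: {b,u,z} mutually conflict ⇒ χ ≥ 3
  assign b→R1 j→R1 k→R2 u→R2 z→R0 — no edge inside a register ⇒ χ ≤ 3
  χ = 3

Answer: 3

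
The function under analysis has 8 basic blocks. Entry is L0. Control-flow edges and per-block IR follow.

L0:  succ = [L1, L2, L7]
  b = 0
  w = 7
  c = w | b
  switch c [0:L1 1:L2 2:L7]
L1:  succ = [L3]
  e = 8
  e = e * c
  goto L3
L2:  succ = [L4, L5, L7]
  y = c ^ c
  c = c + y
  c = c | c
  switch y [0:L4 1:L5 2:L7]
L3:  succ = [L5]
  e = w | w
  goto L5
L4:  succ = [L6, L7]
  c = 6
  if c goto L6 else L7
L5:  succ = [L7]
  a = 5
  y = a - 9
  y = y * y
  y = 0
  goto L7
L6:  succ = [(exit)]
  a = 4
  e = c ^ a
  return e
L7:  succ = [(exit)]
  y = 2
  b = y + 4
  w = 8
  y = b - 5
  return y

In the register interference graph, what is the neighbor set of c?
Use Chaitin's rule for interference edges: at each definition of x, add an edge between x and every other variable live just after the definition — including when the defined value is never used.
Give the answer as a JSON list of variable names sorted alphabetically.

Answer: ["a", "e", "w", "y"]

Derivation:
Block summaries:
  L0 def {b,c,w} use ∅
  L1 def {e} use {c}
  L2 def {c,y} use {c}
  L3 def {e} use {w}
  L4 def {c} use ∅
  L5 def {a,y} use ∅
  L6 def {a,e} use {c}
  L7 def {b,w,y} use ∅

Backward fixpoint:
  L0: in=∅ out={c,w}
  L1: in={c,w} out={w}
  L2: in={c} out=∅
  L3: in={w} out=∅
  L4: in=∅ out={c}
  L5: in=∅ out=∅
  L6: in={c} out=∅
  L7: in=∅ out=∅

Interfere edges:
  a — {c}
  b — {w}
  c — {a,e,w,y}
  e — {c,w}
  w — {b,c,e}
  y — {c}

N(c) = ["a", "e", "w", "y"]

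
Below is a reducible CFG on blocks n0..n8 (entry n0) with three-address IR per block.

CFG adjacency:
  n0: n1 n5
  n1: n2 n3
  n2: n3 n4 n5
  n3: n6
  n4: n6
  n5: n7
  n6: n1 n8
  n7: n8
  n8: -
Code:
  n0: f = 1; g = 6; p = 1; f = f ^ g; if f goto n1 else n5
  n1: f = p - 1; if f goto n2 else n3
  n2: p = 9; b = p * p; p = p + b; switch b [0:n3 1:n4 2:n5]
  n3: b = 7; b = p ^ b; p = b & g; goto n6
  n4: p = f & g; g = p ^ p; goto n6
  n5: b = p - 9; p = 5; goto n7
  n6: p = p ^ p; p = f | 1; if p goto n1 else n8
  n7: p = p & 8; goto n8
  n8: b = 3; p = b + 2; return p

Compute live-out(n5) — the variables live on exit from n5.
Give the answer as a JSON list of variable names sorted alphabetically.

Block summaries:
  n0: def={f,g,p} ue=∅
  n1: def={f} ue={p}
  n2: def={b,p} ue=∅
  n3: def={b,p} ue={g,p}
  n4: def={g,p} ue={f,g}
  n5: def={b,p} ue={p}
  n6: def={p} ue={f,p}
  n7: def={p} ue={p}
  n8: def={b,p} ue=∅

Liveness:
  n0 li=∅ lo={g,p}
  n1 li={g,p} lo={f,g,p}
  n2 li={f,g} lo={f,g,p}
  n3 li={f,g,p} lo={f,g,p}
  n4 li={f,g} lo={f,g,p}
  n5 li={p} lo={p}
  n6 li={f,g,p} lo={g,p}
  n7 li={p} lo=∅
  n8 li=∅ lo=∅

live-out(n5) = ["p"]

Answer: ["p"]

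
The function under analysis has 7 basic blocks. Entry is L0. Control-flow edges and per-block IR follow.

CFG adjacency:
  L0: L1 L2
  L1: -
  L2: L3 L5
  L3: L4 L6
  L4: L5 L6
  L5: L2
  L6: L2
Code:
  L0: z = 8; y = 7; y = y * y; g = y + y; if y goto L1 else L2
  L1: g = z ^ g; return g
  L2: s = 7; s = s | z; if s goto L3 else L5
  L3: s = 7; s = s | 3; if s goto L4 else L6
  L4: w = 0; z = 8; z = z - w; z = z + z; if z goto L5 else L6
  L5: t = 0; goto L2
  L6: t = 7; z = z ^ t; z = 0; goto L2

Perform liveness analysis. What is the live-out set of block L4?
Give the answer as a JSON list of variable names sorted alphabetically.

Block summaries:
  L0: {g,y,z} / ∅
  L1: {g} / {g,z}
  L2: {s} / {z}
  L3: {s} / ∅
  L4: {w,z} / ∅
  L5: {t} / ∅
  L6: {t,z} / {z}

Live sets:
  L0: in=∅ out={g,z}
  L1: in={g,z} out=∅
  L2: in={z} out={z}
  L3: in={z} out={z}
  L4: in=∅ out={z}
  L5: in={z} out={z}
  L6: in={z} out={z}

live-out(L4) = ["z"]

Answer: ["z"]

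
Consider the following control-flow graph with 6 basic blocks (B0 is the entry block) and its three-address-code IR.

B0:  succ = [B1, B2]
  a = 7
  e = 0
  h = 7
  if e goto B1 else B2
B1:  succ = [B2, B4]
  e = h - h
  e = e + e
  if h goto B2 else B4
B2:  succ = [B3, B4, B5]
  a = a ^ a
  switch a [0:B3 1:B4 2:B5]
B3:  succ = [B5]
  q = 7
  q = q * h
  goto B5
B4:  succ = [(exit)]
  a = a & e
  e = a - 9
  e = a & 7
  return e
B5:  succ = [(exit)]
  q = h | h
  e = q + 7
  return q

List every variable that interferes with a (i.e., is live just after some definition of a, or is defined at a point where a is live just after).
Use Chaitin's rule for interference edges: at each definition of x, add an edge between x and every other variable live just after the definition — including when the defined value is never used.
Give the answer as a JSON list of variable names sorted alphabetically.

Per-block:
  B0: def={a,e,h} ue=∅
  B1: def={e} ue={h}
  B2: def={a} ue={a}
  B3: def={q} ue={h}
  B4: def={a,e} ue={a,e}
  B5: def={e,q} ue={h}

Live sets:
  B0 li=∅ lo={a,e,h}
  B1 li={a,h} lo={a,e,h}
  B2 li={a,e,h} lo={a,e,h}
  B3 li={h} lo={h}
  B4 li={a,e} lo=∅
  B5 li={h} lo=∅

Interfere edges:
  a: {e,h}
  e: {a,h,q}
  h: {a,e,q}
  q: {e,h}

N(a) = ["e", "h"]

Answer: ["e", "h"]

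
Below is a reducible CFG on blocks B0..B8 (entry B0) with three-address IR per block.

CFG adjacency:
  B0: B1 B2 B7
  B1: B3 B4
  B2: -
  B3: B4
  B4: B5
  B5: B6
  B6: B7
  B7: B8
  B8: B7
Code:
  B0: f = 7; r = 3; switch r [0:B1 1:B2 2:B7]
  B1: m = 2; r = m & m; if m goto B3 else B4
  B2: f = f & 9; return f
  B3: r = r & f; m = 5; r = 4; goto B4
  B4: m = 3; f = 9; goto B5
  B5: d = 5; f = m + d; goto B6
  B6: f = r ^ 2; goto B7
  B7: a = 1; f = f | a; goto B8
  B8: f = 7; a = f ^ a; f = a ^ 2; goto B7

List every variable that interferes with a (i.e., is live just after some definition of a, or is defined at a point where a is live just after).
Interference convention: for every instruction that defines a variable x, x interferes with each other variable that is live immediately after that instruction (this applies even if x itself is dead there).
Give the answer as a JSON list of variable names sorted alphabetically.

Answer: ["f"]

Working:
Per-block:
  B0: {f,r} / ∅
  B1: {m,r} / ∅
  B2: {f} / {f}
  B3: {m,r} / {f,r}
  B4: {f,m} / ∅
  B5: {d,f} / {m}
  B6: {f} / {r}
  B7: {a,f} / {f}
  B8: {a,f} / {a}

Live sets:
  B0: in=∅ out={f}
  B1: in={f} out={f,r}
  B2: in={f} out=∅
  B3: in={f,r} out={r}
  B4: in={r} out={m,r}
  B5: in={m,r} out={r}
  B6: in={r} out={f}
  B7: in={f} out={a}
  B8: in={a} out={f}

Interference:
  a — {f}
  d — {m,r}
  f — {a,m,r}
  m — {d,f,r}
  r — {d,f,m}

N(a) = ["f"]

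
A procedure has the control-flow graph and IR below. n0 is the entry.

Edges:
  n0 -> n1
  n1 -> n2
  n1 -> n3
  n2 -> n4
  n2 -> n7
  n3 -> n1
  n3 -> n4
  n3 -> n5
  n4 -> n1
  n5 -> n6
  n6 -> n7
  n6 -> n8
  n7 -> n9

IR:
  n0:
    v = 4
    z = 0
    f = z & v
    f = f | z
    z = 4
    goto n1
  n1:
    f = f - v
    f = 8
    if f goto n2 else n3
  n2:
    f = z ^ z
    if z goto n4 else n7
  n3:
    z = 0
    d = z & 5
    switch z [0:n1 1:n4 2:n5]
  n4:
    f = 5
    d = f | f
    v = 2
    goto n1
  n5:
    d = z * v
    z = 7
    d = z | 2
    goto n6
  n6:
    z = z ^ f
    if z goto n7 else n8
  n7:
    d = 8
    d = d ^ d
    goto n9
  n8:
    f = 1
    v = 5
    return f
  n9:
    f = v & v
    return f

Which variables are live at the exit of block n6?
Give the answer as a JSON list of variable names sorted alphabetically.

Answer: ["v"]

Working:
def/use:
  n0: {f,v,z} / ∅
  n1: {f} / {f,v}
  n2: {f} / {z}
  n3: {d,z} / ∅
  n4: {d,f,v} / ∅
  n5: {d,z} / {v,z}
  n6: {z} / {f,z}
  n7: {d} / ∅
  n8: {f,v} / ∅
  n9: {f} / {v}

Liveness:
  n0: in=∅ out={f,v,z}
  n1: in={f,v,z} out={f,v,z}
  n2: in={v,z} out={v,z}
  n3: in={f,v} out={f,v,z}
  n4: in={z} out={f,v,z}
  n5: in={f,v,z} out={f,v,z}
  n6: in={f,v,z} out={v}
  n7: in={v} out={v}
  n8: in=∅ out=∅
  n9: in={v} out=∅

live-out(n6) = ["v"]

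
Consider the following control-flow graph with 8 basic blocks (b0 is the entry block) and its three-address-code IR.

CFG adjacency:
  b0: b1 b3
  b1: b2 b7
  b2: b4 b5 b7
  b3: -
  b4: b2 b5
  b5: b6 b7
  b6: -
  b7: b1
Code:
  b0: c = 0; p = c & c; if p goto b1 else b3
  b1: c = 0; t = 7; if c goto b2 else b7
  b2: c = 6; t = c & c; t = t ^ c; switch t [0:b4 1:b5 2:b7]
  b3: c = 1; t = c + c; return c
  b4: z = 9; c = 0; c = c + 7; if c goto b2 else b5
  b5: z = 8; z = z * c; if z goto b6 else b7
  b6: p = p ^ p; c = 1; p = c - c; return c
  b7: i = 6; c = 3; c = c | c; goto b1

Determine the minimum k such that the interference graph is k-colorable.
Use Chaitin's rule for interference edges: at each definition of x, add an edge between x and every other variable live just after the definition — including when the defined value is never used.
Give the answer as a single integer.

Per-block:
  b0: {c,p} / ∅
  b1: {c,t} / ∅
  b2: {c,t} / ∅
  b3: {c,t} / ∅
  b4: {c,z} / ∅
  b5: {z} / {c}
  b6: {c,p} / {p}
  b7: {c,i} / ∅

Liveness:
  live b0: ∅→{p}
  live b1: {p}→{p}
  live b2: {p}→{c,p}
  live b3: ∅→∅
  live b4: {p}→{c,p}
  live b5: {c,p}→{p}
  live b6: {p}→∅
  live b7: {p}→{p}

Interference:
  c — {p,t,z}
  i — {p}
  p — {c,i,t,z}
  t — {c,p}
  z — {c,p}

Registers:
  {c,p,t} pairwise interfere (3-clique) ⇒ χ ≥ 3
  assign c→c1 i→c1 p→c0 t→c2 z→c2 — no edge inside a register ⇒ χ ≤ 3
  χ = 3

Answer: 3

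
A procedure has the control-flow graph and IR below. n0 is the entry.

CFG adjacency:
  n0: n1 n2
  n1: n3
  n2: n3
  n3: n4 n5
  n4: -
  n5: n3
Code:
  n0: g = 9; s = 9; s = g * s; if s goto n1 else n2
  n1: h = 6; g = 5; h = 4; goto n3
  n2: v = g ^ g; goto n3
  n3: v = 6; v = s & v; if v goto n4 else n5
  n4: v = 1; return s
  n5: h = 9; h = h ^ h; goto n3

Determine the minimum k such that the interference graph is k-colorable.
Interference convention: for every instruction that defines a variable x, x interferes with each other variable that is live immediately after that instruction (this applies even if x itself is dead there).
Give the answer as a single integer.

Per-block:
  n0: {g,s} / ∅
  n1: {g,h} / ∅
  n2: {v} / {g}
  n3: {v} / {s}
  n4: {v} / {s}
  n5: {h} / ∅

Live sets:
  n0: in=∅ out={g,s}
  n1: in={s} out={s}
  n2: in={g,s} out={s}
  n3: in={s} out={s}
  n4: in={s} out=∅
  n5: in={s} out={s}

Conflict graph:
  g — {s}
  h — {s}
  s — {g,h,v}
  v — {s}

Colouring:
  {g,s} pairwise interfere (2-clique) ⇒ χ ≥ 2
  assign g→c1 h→c1 s→c0 v→c1 — no edge inside a register ⇒ χ ≤ 2
  χ = 2

Answer: 2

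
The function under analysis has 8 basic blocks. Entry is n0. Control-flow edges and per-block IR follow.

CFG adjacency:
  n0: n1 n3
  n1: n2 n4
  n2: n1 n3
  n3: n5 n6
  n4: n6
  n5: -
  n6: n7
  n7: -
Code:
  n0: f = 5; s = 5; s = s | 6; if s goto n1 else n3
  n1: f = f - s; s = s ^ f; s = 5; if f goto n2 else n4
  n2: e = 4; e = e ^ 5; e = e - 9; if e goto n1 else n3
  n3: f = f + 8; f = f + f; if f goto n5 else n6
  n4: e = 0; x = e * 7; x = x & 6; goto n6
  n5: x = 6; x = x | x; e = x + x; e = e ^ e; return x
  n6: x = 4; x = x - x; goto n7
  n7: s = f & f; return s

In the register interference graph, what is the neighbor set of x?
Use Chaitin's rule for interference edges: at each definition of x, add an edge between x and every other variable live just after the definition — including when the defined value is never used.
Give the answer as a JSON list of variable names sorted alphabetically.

Answer: ["e", "f"]

Analysis:
def/use:
  n0 def {f,s} use ∅
  n1 def {f,s} use {f,s}
  n2 def {e} use ∅
  n3 def {f} use {f}
  n4 def {e,x} use ∅
  n5 def {e,x} use ∅
  n6 def {x} use ∅
  n7 def {s} use {f}

Backward fixpoint:
  n0 li=∅ lo={f,s}
  n1 li={f,s} lo={f,s}
  n2 li={f,s} lo={f,s}
  n3 li={f} lo={f}
  n4 li={f} lo={f}
  n5 li=∅ lo=∅
  n6 li={f} lo={f}
  n7 li={f} lo=∅

Conflict graph:
  e: {f,s,x}
  f: {e,s,x}
  s: {e,f}
  x: {e,f}

N(x) = ["e", "f"]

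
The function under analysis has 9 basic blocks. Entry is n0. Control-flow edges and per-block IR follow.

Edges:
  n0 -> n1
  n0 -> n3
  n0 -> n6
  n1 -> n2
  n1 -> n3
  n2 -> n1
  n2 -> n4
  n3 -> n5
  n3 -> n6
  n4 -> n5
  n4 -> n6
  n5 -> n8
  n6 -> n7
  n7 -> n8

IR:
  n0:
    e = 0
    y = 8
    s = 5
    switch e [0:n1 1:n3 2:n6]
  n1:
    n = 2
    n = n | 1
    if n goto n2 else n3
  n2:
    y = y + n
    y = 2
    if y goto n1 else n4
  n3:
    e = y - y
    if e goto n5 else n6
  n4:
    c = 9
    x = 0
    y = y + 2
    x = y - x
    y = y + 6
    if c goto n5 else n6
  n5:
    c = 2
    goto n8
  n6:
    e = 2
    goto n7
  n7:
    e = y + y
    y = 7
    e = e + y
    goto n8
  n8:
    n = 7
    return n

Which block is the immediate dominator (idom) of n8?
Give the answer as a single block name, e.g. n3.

Answer: n0

Derivation:
idom tree: n1←n0 n2←n1 n3←n0 n4←n2 n5←n0 n6←n0 n7←n6 n8←n0
Join-block Dom:
  n1: preds {n0,n2}: {n0} ∩ {n0,n1,n2} = {n0}; idom=n0
  n3: preds {n0,n1}: {n0} ∩ {n0,n1} = {n0}; idom=n0
  n5: preds {n3,n4}: {n0,n3} ∩ {n0,n1,n2,n4} = {n0}; idom=n0
  n6: preds {n0,n3,n4}: {n0} ∩ {n0,n3} ∩ {n0,n1,n2,n4} = {n0}; idom=n0
  n8: preds {n5,n7}: {n0,n5} ∩ {n0,n6,n7} = {n0}; idom=n0

idom(n8) = n0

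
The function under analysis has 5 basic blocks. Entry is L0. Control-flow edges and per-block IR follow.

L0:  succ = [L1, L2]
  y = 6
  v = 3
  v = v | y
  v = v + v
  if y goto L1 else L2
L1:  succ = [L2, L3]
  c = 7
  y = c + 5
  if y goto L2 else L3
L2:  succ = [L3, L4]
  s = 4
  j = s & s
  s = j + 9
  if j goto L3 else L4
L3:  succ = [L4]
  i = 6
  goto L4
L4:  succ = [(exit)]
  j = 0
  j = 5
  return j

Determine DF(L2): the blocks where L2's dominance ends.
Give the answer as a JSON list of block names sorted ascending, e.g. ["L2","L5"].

Answer: ["L3", "L4"]

Analysis:
idom tree: L1←L0 L2←L0 L3←L0 L4←L0
Dom∩ at merges:
  L2: preds {L0,L1}: {L0} ∩ {L0,L1} = {L0}; idom=L0
  L3: preds {L1,L2}: {L0,L1} ∩ {L0,L2} = {L0}; idom=L0
  L4: preds {L2,L3}: {L0,L2} ∩ {L0,L3} = {L0}; idom=L0

Frontier:
  join L2 pred L0: · stop@L0
  join L2 pred L1: L1 stop@L0
  join L3 pred L1: L1 stop@L0
  join L3 pred L2: L2 stop@L0
  join L4 pred L2: L2 stop@L0
  join L4 pred L3: L3 stop@L0
  L0 → ∅
  L1 → {L2,L3}
  L2 → {L3,L4}
  L3 → {L4}
  L4 → ∅

DF(L2) = ["L3", "L4"]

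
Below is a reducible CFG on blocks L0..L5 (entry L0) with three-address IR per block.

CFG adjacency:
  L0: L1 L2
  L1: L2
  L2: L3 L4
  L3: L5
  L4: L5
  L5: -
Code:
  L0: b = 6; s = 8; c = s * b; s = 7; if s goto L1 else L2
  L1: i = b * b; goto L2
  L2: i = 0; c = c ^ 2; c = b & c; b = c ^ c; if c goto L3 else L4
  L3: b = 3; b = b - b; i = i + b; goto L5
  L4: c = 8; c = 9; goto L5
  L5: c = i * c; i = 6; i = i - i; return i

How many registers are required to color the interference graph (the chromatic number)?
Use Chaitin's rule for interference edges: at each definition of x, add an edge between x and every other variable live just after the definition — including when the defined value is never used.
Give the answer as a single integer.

Block summaries:
  L0 def {b,c,s} use ∅
  L1 def {i} use {b}
  L2 def {b,c,i} use {b,c}
  L3 def {b,i} use {i}
  L4 def {c} use ∅
  L5 def {c,i} use {c,i}

Backward fixpoint:
  live L0: ∅→{b,c}
  live L1: {b,c}→{b,c}
  live L2: {b,c}→{c,i}
  live L3: {c,i}→{c,i}
  live L4: {i}→{c,i}
  live L5: {c,i}→∅

Conflict graph:
  b — {c,i,s}
  c — {b,i,s}
  i — {b,c}
  s — {b,c}

Colouring:
  {b,c,i} pairwise interfere (3-clique) ⇒ χ ≥ 3
  assign b→c0 c→c1 i→c2 s→c2 — no edge inside a register ⇒ χ ≤ 3
  χ = 3

Answer: 3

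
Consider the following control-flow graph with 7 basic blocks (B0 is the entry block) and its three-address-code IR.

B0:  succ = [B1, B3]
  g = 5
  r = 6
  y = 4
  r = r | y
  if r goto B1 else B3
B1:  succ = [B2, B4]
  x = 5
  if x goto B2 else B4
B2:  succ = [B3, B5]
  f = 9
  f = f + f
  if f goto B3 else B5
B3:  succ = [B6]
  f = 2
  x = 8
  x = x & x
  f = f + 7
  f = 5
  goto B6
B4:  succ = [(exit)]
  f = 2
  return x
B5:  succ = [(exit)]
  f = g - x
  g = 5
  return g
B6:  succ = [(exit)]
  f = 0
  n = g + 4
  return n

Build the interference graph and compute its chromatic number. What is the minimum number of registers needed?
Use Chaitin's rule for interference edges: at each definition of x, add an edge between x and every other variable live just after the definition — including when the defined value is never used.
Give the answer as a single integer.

Block summaries:
  B0: def={g,r,y} ue=∅
  B1: def={x} ue=∅
  B2: def={f} ue=∅
  B3: def={f,x} ue=∅
  B4: def={f} ue={x}
  B5: def={f,g} ue={g,x}
  B6: def={f,n} ue={g}

Backward fixpoint:
  live B0: ∅→{g}
  live B1: {g}→{g,x}
  live B2: {g,x}→{g,x}
  live B3: {g}→{g}
  live B4: {x}→∅
  live B5: {g,x}→∅
  live B6: {g}→∅

Interference:
  f↔{g,x}
  g↔{f,r,x,y}
  n↔∅
  r↔{g,y}
  x↔{f,g}
  y↔{g,r}

Chromatic number:
  clique {f,g,x} ⇒ need ≥ 3
  assign f→R1 g→R0 n→R0 r→R1 x→R2 y→R2 — no edge inside a register ⇒ χ ≤ 3
  χ = 3

Answer: 3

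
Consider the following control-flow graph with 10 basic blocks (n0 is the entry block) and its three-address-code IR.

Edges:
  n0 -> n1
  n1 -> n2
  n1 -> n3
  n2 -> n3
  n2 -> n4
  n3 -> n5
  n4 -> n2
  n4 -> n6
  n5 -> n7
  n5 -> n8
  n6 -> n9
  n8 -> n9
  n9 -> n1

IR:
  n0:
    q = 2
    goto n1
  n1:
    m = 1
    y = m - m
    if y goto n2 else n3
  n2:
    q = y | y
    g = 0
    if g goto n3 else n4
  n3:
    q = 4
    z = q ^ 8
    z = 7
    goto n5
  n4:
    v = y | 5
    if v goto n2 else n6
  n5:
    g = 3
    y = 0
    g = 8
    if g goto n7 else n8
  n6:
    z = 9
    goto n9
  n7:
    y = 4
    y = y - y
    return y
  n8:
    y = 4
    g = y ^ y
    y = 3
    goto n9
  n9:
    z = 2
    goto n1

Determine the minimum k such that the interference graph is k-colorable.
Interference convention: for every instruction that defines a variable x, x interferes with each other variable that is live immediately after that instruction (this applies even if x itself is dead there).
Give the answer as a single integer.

def/use:
  n0: {q} / ∅
  n1: {m,y} / ∅
  n2: {g,q} / {y}
  n3: {q,z} / ∅
  n4: {v} / {y}
  n5: {g,y} / ∅
  n6: {z} / ∅
  n7: {y} / ∅
  n8: {g,y} / ∅
  n9: {z} / ∅

Liveness:
  n0 li=∅ lo=∅
  n1 li=∅ lo={y}
  n2 li={y} lo={y}
  n3 li=∅ lo=∅
  n4 li={y} lo={y}
  n5 li=∅ lo=∅
  n6 li=∅ lo=∅
  n7 li=∅ lo=∅
  n8 li=∅ lo=∅
  n9 li=∅ lo=∅

Interfere edges:
  g: {y}
  m: ∅
  q: {y}
  v: {y}
  y: {g,q,v}
  z: ∅

Colouring:
  {g,y} pairwise interfere (2-clique) ⇒ χ ≥ 2
  2-colouring: c0={m,y,z}  c1={g,q,v}
  χ = 2

Answer: 2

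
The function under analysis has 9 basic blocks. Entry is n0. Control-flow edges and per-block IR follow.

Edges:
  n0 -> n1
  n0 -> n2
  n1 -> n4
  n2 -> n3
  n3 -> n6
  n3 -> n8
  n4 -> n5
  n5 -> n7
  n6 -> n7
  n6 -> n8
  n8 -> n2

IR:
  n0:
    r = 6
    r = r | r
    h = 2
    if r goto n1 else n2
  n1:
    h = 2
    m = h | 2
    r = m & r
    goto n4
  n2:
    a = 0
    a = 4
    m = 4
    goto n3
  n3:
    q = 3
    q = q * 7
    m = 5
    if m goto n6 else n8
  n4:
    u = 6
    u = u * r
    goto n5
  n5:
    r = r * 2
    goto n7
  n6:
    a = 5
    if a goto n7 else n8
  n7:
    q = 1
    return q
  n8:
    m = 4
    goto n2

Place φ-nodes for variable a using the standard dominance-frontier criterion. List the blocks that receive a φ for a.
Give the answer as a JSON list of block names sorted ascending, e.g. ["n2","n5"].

Answer: ["n2", "n7", "n8"]

Working:
idom tree: n1←n0 n2←n0 n3←n2 n4←n1 n5←n4 n6←n3 n7←n0 n8←n3
Join-block Dom:
  n2: preds {n0,n8}: {n0} ∩ {n0,n2,n3,n8} = {n0}; idom=n0
  n7: preds {n5,n6}: {n0,n1,n4,n5} ∩ {n0,n2,n3,n6} = {n0}; idom=n0
  n8: preds {n3,n6}: {n0,n2,n3} ∩ {n0,n2,n3,n6} = {n0,n2,n3}; idom=n3

Frontier:
  join n2 pred n0: · stop@n0
  join n2 pred n8: n8→n3→n2 stop@n0
  join n7 pred n5: n5→n4→n1 stop@n0
  join n7 pred n6: n6→n3→n2 stop@n0
  join n8 pred n3: · stop@n3
  join n8 pred n6: n6 stop@n3
  n0: DF=∅
  n1: DF={n7}
  n2: DF={n2,n7}
  n3: DF={n2,n7}
  n4: DF={n7}
  n5: DF={n7}
  n6: DF={n7,n8}
  n7: DF=∅
  n8: DF={n2}

φ for a: defs {n2,n6}
  DF⁺ = {n2,n7,n8}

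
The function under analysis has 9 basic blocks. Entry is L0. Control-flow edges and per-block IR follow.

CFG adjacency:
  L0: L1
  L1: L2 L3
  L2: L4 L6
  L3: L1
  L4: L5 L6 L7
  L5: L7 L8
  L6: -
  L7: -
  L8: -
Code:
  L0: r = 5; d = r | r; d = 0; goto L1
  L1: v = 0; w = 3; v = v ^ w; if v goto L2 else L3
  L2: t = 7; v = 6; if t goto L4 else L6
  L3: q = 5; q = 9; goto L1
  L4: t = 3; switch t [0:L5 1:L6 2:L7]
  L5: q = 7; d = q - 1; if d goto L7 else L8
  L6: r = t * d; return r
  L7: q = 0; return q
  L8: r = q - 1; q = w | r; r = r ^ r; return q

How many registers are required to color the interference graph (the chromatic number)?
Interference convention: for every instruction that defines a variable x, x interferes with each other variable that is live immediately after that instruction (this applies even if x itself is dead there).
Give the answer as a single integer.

Answer: 4

Analysis:
def/use:
  L0: def={d,r} ue=∅
  L1: def={v,w} ue=∅
  L2: def={t,v} ue=∅
  L3: def={q} ue=∅
  L4: def={t} ue=∅
  L5: def={d,q} ue=∅
  L6: def={r} ue={d,t}
  L7: def={q} ue=∅
  L8: def={q,r} ue={q,w}

Live sets:
  L0 li=∅ lo={d}
  L1 li={d} lo={d,w}
  L2 li={d,w} lo={d,t,w}
  L3 li={d} lo={d}
  L4 li={d,w} lo={d,t,w}
  L5 li={w} lo={q,w}
  L6 li={d,t} lo=∅
  L7 li=∅ lo=∅
  L8 li={q,w} lo=∅

Conflict graph:
  d: {q,t,v,w}
  q: {d,r,w}
  r: {q,w}
  t: {d,v,w}
  v: {d,t,w}
  w: {d,q,r,t,v}

Chromatic number:
  clique {d,t,v,w} ⇒ need ≥ 4
  4-colouring: R0={w}  R1={d,r}  R2={q,t}  R3={v}
  χ = 4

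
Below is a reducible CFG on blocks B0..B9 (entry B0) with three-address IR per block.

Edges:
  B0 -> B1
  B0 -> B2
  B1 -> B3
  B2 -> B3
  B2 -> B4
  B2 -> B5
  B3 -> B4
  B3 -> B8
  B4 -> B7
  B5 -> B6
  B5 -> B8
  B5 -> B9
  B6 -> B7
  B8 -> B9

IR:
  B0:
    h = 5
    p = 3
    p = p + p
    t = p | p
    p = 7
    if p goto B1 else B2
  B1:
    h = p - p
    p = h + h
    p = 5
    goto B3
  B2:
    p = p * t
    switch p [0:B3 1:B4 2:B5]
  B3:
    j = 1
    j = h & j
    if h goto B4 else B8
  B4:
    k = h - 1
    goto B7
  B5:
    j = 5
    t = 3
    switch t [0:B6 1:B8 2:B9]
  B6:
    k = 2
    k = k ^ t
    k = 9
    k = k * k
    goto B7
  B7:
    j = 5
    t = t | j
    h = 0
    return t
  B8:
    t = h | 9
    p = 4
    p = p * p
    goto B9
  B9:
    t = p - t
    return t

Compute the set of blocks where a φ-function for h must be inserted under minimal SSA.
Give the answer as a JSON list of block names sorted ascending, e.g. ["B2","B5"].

Answer: ["B3", "B4", "B7", "B8", "B9"]

Analysis:
idom tree: B1←B0 B2←B0 B3←B0 B4←B0 B5←B2 B6←B5 B7←B0 B8←B0 B9←B0
Dom∩ at merges:
  B3: preds {B1,B2}: {B0,B1} ∩ {B0,B2} = {B0}; idom=B0
  B4: preds {B2,B3}: {B0,B2} ∩ {B0,B3} = {B0}; idom=B0
  B7: preds {B4,B6}: {B0,B4} ∩ {B0,B2,B5,B6} = {B0}; idom=B0
  B8: preds {B3,B5}: {B0,B3} ∩ {B0,B2,B5} = {B0}; idom=B0
  B9: preds {B5,B8}: {B0,B2,B5} ∩ {B0,B8} = {B0}; idom=B0

DF derivation:
  join B3 pred B1: B1 stop@B0
  join B3 pred B2: B2 stop@B0
  join B4 pred B2: B2 stop@B0
  join B4 pred B3: B3 stop@B0
  join B7 pred B4: B4 stop@B0
  join B7 pred B6: B6→B5→B2 stop@B0
  join B8 pred B3: B3 stop@B0
  join B8 pred B5: B5→B2 stop@B0
  join B9 pred B5: B5→B2 stop@B0
  join B9 pred B8: B8 stop@B0
  B0 → ∅
  B1 → {B3}
  B2 → {B3,B4,B7,B8,B9}
  B3 → {B4,B8}
  B4 → {B7}
  B5 → {B7,B8,B9}
  B6 → {B7}
  B7 → ∅
  B8 → {B9}
  B9 → ∅

φ for h: defs {B0,B1,B7}
  DF⁺ = {B3,B4,B7,B8,B9}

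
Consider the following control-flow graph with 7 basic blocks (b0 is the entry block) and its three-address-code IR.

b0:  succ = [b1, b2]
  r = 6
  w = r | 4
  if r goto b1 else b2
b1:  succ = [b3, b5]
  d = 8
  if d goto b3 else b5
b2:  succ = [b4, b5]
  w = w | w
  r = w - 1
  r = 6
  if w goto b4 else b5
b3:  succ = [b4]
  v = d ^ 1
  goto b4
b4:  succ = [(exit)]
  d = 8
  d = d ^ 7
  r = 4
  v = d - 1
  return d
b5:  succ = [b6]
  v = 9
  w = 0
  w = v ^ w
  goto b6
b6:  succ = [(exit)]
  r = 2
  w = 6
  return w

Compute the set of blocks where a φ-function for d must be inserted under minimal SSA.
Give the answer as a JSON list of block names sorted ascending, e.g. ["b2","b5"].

idom tree: b1←b0 b2←b0 b3←b1 b4←b0 b5←b0 b6←b5
Dom∩ at merges:
  b4: preds {b2,b3}: {b0,b2} ∩ {b0,b1,b3} = {b0}; idom=b0
  b5: preds {b1,b2}: {b0,b1} ∩ {b0,b2} = {b0}; idom=b0

Frontier:
  b4←b2: walk b2 to b0
  b4←b3: walk b3→b1 to b0
  b5←b1: walk b1 to b0
  b5←b2: walk b2 to b0
  DF(b0)=∅
  DF(b1)={b4,b5}
  DF(b2)={b4,b5}
  DF(b3)={b4}
  DF(b4)=∅
  DF(b5)=∅
  DF(b6)=∅

φ for d: defs {b1,b4}
  DF⁺ = {b4,b5}

Answer: ["b4", "b5"]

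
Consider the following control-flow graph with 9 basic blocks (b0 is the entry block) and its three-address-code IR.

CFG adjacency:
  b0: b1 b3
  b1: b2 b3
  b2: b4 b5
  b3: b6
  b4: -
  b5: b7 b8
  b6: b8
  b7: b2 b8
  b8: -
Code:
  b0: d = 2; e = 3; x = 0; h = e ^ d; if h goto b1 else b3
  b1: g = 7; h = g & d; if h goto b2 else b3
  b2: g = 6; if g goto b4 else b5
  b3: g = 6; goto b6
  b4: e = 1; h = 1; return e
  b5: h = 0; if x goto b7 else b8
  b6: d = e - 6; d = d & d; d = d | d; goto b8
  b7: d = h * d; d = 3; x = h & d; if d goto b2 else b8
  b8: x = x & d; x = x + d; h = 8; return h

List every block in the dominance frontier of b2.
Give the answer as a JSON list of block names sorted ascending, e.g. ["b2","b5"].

idom tree: b1←b0 b2←b1 b3←b0 b4←b2 b5←b2 b6←b3 b7←b5 b8←b0
Dom at joins:
  b2: preds {b1,b7}: {b0,b1} ∩ {b0,b1,b2,b5,b7} = {b0,b1}; idom=b1
  b3: preds {b0,b1}: {b0} ∩ {b0,b1} = {b0}; idom=b0
  b8: preds {b5,b6,b7}: {b0,b1,b2,b5} ∩ {b0,b3,b6} ∩ {b0,b1,b2,b5,b7} = {b0}; idom=b0

DF derivation:
  b2←b1: walk · to b1
  b2←b7: walk b7→b5→b2 to b1
  b3←b0: walk · to b0
  b3←b1: walk b1 to b0
  b8←b5: walk b5→b2→b1 to b0
  b8←b6: walk b6→b3 to b0
  b8←b7: walk b7→b5→b2→b1 to b0
  b0 → ∅
  b1 → {b3,b8}
  b2 → {b2,b8}
  b3 → {b8}
  b4 → ∅
  b5 → {b2,b8}
  b6 → {b8}
  b7 → {b2,b8}
  b8 → ∅

DF(b2) = ["b2", "b8"]

Answer: ["b2", "b8"]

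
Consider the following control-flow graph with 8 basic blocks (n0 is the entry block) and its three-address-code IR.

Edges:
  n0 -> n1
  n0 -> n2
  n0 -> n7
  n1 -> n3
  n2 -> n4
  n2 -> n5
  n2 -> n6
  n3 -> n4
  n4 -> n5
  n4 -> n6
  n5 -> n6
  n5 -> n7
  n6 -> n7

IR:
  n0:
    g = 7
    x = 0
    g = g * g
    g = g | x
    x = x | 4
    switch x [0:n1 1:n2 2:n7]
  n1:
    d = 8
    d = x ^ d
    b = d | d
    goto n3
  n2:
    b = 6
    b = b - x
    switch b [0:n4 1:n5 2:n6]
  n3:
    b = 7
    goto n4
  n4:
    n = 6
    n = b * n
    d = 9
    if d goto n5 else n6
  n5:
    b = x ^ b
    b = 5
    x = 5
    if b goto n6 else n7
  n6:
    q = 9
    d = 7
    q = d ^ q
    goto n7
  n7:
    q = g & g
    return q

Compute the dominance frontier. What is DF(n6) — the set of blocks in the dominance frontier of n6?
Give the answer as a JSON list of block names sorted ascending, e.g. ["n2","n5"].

idom tree: n1←n0 n2←n0 n3←n1 n4←n0 n5←n0 n6←n0 n7←n0
Join-block Dom:
  n4: preds {n2,n3}: {n0,n2} ∩ {n0,n1,n3} = {n0}; idom=n0
  n5: preds {n2,n4}: {n0,n2} ∩ {n0,n4} = {n0}; idom=n0
  n6: preds {n2,n4,n5}: {n0,n2} ∩ {n0,n4} ∩ {n0,n5} = {n0}; idom=n0
  n7: preds {n0,n5,n6}: {n0} ∩ {n0,n5} ∩ {n0,n6} = {n0}; idom=n0

DF walk-up:
  join n4 pred n2: n2 stop@n0
  join n4 pred n3: n3→n1 stop@n0
  join n5 pred n2: n2 stop@n0
  join n5 pred n4: n4 stop@n0
  join n6 pred n2: n2 stop@n0
  join n6 pred n4: n4 stop@n0
  join n6 pred n5: n5 stop@n0
  join n7 pred n0: · stop@n0
  join n7 pred n5: n5 stop@n0
  join n7 pred n6: n6 stop@n0
  n0 → ∅
  n1 → {n4}
  n2 → {n4,n5,n6}
  n3 → {n4}
  n4 → {n5,n6}
  n5 → {n6,n7}
  n6 → {n7}
  n7 → ∅

DF(n6) = ["n7"]

Answer: ["n7"]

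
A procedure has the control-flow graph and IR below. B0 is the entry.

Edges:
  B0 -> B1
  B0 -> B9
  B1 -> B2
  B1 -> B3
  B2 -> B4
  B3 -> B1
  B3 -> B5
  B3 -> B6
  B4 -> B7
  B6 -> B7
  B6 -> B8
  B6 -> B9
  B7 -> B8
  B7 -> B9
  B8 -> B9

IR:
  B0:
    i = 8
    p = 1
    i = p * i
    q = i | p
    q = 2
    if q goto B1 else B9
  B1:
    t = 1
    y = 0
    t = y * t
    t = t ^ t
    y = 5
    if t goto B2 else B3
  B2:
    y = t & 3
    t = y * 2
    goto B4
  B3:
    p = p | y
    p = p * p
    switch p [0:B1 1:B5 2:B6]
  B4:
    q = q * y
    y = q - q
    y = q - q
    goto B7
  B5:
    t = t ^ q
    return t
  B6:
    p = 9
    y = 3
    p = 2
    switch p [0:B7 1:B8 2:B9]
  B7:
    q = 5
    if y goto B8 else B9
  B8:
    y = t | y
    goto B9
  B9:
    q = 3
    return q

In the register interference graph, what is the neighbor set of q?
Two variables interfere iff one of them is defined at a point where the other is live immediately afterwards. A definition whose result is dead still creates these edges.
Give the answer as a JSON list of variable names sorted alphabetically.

Per-block:
  B0 def {i,p,q} use ∅
  B1 def {t,y} use ∅
  B2 def {t,y} use {t}
  B3 def {p} use {p,y}
  B4 def {q,y} use {q,y}
  B5 def {t} use {q,t}
  B6 def {p,y} use ∅
  B7 def {q} use {y}
  B8 def {y} use {t,y}
  B9 def {q} use ∅

Backward fixpoint:
  B0 li=∅ lo={p,q}
  B1 li={p,q} lo={p,q,t,y}
  B2 li={q,t} lo={q,t,y}
  B3 li={p,q,t,y} lo={p,q,t}
  B4 li={q,t,y} lo={t,y}
  B5 li={q,t} lo=∅
  B6 li={t} lo={t,y}
  B7 li={t,y} lo={t,y}
  B8 li={t,y} lo=∅
  B9 li=∅ lo=∅

Interfere edges:
  i↔{p}
  p↔{i,q,t,y}
  q↔{p,t,y}
  t↔{p,q,y}
  y↔{p,q,t}

N(q) = ["p", "t", "y"]

Answer: ["p", "t", "y"]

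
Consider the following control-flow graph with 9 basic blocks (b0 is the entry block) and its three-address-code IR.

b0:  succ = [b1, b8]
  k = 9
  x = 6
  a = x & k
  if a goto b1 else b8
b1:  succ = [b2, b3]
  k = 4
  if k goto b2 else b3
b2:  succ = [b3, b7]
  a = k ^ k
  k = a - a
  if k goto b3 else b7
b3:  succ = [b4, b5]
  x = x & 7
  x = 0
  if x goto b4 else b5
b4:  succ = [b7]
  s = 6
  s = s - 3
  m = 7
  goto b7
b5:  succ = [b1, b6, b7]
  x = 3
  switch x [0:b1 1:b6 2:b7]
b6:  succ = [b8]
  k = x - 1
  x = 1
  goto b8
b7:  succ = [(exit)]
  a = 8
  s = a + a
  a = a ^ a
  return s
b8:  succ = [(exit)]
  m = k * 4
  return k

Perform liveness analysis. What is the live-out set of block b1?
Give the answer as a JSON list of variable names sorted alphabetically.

Answer: ["k", "x"]

Working:
Block summaries:
  b0: {a,k,x} / ∅
  b1: {k} / ∅
  b2: {a,k} / {k}
  b3: {x} / {x}
  b4: {m,s} / ∅
  b5: {x} / ∅
  b6: {k,x} / {x}
  b7: {a,s} / ∅
  b8: {m} / {k}

Liveness:
  live b0: ∅→{k,x}
  live b1: {x}→{k,x}
  live b2: {k,x}→{x}
  live b3: {x}→∅
  live b4: ∅→∅
  live b5: ∅→{x}
  live b6: {x}→{k}
  live b7: ∅→∅
  live b8: {k}→∅

live-out(b1) = ["k", "x"]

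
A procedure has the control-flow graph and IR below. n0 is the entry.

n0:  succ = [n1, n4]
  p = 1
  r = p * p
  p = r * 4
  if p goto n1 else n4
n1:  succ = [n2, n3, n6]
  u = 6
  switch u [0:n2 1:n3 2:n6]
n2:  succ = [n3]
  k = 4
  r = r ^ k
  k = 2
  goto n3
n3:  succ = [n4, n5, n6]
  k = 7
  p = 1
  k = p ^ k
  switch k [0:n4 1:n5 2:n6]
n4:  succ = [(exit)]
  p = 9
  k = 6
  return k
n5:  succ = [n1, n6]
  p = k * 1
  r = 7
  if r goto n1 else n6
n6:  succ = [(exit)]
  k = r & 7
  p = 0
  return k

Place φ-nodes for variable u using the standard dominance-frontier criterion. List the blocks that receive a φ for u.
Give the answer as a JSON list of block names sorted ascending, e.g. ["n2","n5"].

idom tree: n1←n0 n2←n1 n3←n1 n4←n0 n5←n3 n6←n1
Join-block Dom:
  n1: preds {n0,n5}: {n0} ∩ {n0,n1,n3,n5} = {n0}; idom=n0
  n3: preds {n1,n2}: {n0,n1} ∩ {n0,n1,n2} = {n0,n1}; idom=n1
  n4: preds {n0,n3}: {n0} ∩ {n0,n1,n3} = {n0}; idom=n0
  n6: preds {n1,n3,n5}: {n0,n1} ∩ {n0,n1,n3} ∩ {n0,n1,n3,n5} = {n0,n1}; idom=n1

DF derivation:
  join n1 pred n0: · stop@n0
  join n1 pred n5: n5→n3→n1 stop@n0
  join n3 pred n1: · stop@n1
  join n3 pred n2: n2 stop@n1
  join n4 pred n0: · stop@n0
  join n4 pred n3: n3→n1 stop@n0
  join n6 pred n1: · stop@n1
  join n6 pred n3: n3 stop@n1
  join n6 pred n5: n5→n3 stop@n1
  n0: DF=∅
  n1: DF={n1,n4}
  n2: DF={n3}
  n3: DF={n1,n4,n6}
  n4: DF=∅
  n5: DF={n1,n6}
  n6: DF=∅

φ for u: defs {n1}
  DF⁺ = {n1,n4}

Answer: ["n1", "n4"]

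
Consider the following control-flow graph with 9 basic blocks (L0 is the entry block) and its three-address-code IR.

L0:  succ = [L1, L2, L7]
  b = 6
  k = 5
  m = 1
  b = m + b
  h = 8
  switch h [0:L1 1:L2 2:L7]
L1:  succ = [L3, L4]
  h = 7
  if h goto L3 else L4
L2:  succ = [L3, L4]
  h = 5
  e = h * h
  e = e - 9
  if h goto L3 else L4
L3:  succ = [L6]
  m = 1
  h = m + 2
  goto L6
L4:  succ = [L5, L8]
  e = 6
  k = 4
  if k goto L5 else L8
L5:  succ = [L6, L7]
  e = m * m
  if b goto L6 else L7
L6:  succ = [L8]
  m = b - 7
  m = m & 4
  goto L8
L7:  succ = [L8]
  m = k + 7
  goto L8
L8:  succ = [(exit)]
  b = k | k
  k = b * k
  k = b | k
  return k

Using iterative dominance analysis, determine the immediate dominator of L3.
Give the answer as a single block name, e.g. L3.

idom tree: L1←L0 L2←L0 L3←L0 L4←L0 L5←L4 L6←L0 L7←L0 L8←L0
Dom∩ at merges:
  L3: preds {L1,L2}: {L0,L1} ∩ {L0,L2} = {L0}; idom=L0
  L4: preds {L1,L2}: {L0,L1} ∩ {L0,L2} = {L0}; idom=L0
  L6: preds {L3,L5}: {L0,L3} ∩ {L0,L4,L5} = {L0}; idom=L0
  L7: preds {L0,L5}: {L0} ∩ {L0,L4,L5} = {L0}; idom=L0
  L8: preds {L4,L6,L7}: {L0,L4} ∩ {L0,L6} ∩ {L0,L7} = {L0}; idom=L0

idom(L3) = L0

Answer: L0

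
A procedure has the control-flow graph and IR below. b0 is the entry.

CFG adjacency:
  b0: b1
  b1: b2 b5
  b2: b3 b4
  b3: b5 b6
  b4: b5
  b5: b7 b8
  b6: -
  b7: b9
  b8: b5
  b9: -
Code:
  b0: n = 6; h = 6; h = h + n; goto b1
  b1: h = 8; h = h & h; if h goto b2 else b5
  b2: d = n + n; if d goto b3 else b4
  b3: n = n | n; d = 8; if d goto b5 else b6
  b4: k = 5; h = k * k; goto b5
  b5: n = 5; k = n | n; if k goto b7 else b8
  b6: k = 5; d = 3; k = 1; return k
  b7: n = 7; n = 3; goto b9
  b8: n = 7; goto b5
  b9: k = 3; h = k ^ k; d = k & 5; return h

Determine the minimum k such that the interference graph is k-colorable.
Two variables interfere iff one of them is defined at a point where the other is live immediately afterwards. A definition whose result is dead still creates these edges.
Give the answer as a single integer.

Block summaries:
  b0: {h,n} / ∅
  b1: {h} / ∅
  b2: {d} / {n}
  b3: {d,n} / {n}
  b4: {h,k} / ∅
  b5: {k,n} / ∅
  b6: {d,k} / ∅
  b7: {n} / ∅
  b8: {n} / ∅
  b9: {d,h,k} / ∅

Backward fixpoint:
  b0 li=∅ lo={n}
  b1 li={n} lo={n}
  b2 li={n} lo={n}
  b3 li={n} lo=∅
  b4 li=∅ lo=∅
  b5 li=∅ lo=∅
  b6 li=∅ lo=∅
  b7 li=∅ lo=∅
  b8 li=∅ lo=∅
  b9 li=∅ lo=∅

Interference:
  d: {h,n}
  h: {d,k,n}
  k: {h}
  n: {d,h}

Registers:
  lower bound: {d,h,n} mutually conflict ⇒ χ ≥ 3
  assign d→c1 h→c0 k→c1 n→c2 — no edge inside a register ⇒ χ ≤ 3
  χ = 3

Answer: 3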